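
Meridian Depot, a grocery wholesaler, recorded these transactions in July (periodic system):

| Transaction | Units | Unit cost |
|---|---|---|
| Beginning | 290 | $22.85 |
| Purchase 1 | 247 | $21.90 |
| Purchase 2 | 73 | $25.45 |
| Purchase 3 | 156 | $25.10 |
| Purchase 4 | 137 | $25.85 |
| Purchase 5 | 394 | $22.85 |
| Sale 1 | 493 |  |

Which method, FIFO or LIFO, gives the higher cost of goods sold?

FIFO COGS: 290 @ $22.85 + 203 @ $21.90 = $11,072.20
LIFO COGS: 394 @ $22.85 + 99 @ $25.85 = $11,562.05

LIFO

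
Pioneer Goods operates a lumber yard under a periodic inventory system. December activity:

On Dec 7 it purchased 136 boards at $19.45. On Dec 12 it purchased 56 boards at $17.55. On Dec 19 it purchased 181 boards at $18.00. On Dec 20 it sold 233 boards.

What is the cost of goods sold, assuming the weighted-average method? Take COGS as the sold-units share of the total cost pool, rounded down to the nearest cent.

Dec 20, sell 233: 233/373 × $6,886.00 → $4,301.44
Ending inventory (cost pool remaining) = $2,584.56

COGS = $4,301.44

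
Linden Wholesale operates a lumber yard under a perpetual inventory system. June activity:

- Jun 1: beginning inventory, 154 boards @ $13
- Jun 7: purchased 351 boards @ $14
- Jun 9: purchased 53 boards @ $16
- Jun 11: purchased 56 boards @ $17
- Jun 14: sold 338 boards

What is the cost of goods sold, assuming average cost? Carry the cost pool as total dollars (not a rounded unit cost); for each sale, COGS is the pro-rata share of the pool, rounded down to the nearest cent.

COGS = $4,798.05

After Jun 1: 154 on hand, pool $2,002.00 (≈ $13.0000 each)
After Jun 7: 505 on hand, pool $6,916.00 (≈ $13.6950 each)
After Jun 9: 558 on hand, pool $7,764.00 (≈ $13.9140 each)
After Jun 11: 614 on hand, pool $8,716.00 (≈ $14.1954 each)
Jun 14, sell 338: 338/614 × $8,716.00 → $4,798.05
Ending inventory (cost pool remaining) = $3,917.95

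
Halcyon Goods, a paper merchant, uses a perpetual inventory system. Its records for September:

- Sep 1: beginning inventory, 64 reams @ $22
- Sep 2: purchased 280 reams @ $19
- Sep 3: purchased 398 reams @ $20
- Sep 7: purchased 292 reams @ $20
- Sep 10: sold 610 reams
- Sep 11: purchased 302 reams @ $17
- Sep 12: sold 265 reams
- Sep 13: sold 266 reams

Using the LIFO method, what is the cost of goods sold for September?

Sep 10, 610 sold [LIFO — newest first]: 292 @ $20 + 318 @ $20 = $12,200
Sep 12, 265 sold [LIFO — newest first]: 265 @ $17 = $4,505
Sep 13, 266 sold [LIFO — newest first]: 37 @ $17 + 80 @ $20 + 149 @ $19 = $5,060
Total COGS = $12,200 + $4,505 + $5,060 = $21,765
Ending inventory: 64 @ $22 + 131 @ $19 = $3,897

COGS = $21,765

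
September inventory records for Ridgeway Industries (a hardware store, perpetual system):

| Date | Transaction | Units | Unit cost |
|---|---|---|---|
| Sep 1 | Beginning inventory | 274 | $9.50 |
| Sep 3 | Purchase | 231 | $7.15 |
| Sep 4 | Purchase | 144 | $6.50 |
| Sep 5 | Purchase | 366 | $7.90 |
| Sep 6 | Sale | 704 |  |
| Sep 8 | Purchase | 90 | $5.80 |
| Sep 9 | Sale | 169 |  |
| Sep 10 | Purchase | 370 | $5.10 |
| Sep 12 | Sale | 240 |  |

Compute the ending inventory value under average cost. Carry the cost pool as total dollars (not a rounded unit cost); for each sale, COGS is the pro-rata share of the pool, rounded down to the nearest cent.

After Sep 1: 274 on hand, pool $2,603.00 (≈ $9.5000 each)
After Sep 3: 505 on hand, pool $4,254.65 (≈ $8.4250 each)
After Sep 4: 649 on hand, pool $5,190.65 (≈ $7.9979 each)
After Sep 5: 1015 on hand, pool $8,082.05 (≈ $7.9626 each)
Sep 6, sell 704: 704/1015 × $8,082.05 → $5,605.67
After Sep 8: 401 on hand, pool $2,998.38 (≈ $7.4773 each)
Sep 9, sell 169: 169/401 × $2,998.38 → $1,263.65
After Sep 10: 602 on hand, pool $3,621.73 (≈ $6.0162 each)
Sep 12, sell 240: 240/602 × $3,621.73 → $1,443.87
Total COGS = $5,605.67 + $1,263.65 + $1,443.87 = $8,313.19
Ending inventory (cost pool remaining) = $2,177.86

Ending inventory = $2,177.86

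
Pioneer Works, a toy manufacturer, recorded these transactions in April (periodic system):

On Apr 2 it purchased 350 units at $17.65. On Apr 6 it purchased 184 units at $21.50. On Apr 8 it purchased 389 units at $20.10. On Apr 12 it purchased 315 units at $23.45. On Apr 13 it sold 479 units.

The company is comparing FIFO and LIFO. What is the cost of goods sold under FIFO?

FIFO COGS: 350 @ $17.65 + 129 @ $21.50 = $8,951.00
LIFO COGS: 315 @ $23.45 + 164 @ $20.10 = $10,683.15

COGS = $8,951.00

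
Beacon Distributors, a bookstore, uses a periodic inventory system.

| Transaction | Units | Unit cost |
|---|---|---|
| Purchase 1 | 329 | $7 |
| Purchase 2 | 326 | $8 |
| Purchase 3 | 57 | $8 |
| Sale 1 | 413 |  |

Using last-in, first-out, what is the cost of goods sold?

COGS = $3,274

Sale 1 (413) [LIFO — newest first]: 57 @ $8 + 326 @ $8 + 30 @ $7 = $3,274
Ending inventory: 299 @ $7 = $2,093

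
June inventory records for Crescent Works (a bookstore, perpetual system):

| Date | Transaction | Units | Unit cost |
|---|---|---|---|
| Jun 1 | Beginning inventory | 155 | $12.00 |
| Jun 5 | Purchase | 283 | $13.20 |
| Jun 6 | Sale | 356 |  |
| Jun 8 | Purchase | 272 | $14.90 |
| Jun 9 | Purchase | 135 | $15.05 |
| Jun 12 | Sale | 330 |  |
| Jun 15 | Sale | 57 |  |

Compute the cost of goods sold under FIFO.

COGS = $10,145.05

Jun 6, 356 sold [FIFO — oldest first]: 155 @ $12.00 + 201 @ $13.20 = $4,513.20
Jun 12, 330 sold [FIFO — oldest first]: 82 @ $13.20 + 248 @ $14.90 = $4,777.60
Jun 15, 57 sold [FIFO — oldest first]: 24 @ $14.90 + 33 @ $15.05 = $854.25
Total COGS = $4,513.20 + $4,777.60 + $854.25 = $10,145.05
Ending inventory: 102 @ $15.05 = $1,535.10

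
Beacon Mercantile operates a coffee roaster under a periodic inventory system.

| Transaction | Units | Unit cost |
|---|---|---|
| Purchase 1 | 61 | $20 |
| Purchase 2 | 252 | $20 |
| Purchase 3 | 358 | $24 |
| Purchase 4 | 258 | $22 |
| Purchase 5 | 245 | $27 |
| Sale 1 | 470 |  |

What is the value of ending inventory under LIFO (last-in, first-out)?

Sale 1 (470) [LIFO — newest first]: 245 @ $27 + 225 @ $22 = $11,565
Ending inventory: 61 @ $20 + 252 @ $20 + 358 @ $24 + 33 @ $22 = $15,578

Ending inventory = $15,578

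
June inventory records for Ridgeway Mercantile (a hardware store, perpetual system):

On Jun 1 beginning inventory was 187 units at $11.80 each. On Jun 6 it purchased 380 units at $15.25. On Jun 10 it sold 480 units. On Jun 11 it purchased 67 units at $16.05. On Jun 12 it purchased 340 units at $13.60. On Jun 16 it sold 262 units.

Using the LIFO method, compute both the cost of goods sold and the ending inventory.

Jun 10, 480 sold [LIFO — newest first]: 380 @ $15.25 + 100 @ $11.80 = $6,975.00
Jun 16, 262 sold [LIFO — newest first]: 262 @ $13.60 = $3,563.20
Total COGS = $6,975.00 + $3,563.20 = $10,538.20
Ending inventory: 87 @ $11.80 + 67 @ $16.05 + 78 @ $13.60 = $3,162.75

COGS = $10,538.20; ending inventory = $3,162.75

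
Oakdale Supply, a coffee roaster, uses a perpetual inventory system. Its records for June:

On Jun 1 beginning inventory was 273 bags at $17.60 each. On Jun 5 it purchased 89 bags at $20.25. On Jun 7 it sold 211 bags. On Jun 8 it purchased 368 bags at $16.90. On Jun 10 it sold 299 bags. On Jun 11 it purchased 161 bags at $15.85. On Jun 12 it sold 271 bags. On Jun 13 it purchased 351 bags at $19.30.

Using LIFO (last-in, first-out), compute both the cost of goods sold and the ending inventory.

COGS = $13,442.10; ending inventory = $8,710.30

Jun 7, 211 sold [LIFO — newest first]: 89 @ $20.25 + 122 @ $17.60 = $3,949.45
Jun 10, 299 sold [LIFO — newest first]: 299 @ $16.90 = $5,053.10
Jun 12, 271 sold [LIFO — newest first]: 161 @ $15.85 + 69 @ $16.90 + 41 @ $17.60 = $4,439.55
Total COGS = $3,949.45 + $5,053.10 + $4,439.55 = $13,442.10
Ending inventory: 110 @ $17.60 + 351 @ $19.30 = $8,710.30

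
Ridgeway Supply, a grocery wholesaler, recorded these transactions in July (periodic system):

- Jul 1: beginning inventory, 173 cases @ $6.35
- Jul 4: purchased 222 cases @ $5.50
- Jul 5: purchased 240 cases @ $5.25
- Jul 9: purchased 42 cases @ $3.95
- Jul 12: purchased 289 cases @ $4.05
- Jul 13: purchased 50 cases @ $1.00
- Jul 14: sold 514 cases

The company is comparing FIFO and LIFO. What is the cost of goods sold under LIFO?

COGS = $2,084.60

FIFO COGS: 173 @ $6.35 + 222 @ $5.50 + 119 @ $5.25 = $2,944.30
LIFO COGS: 50 @ $1.00 + 289 @ $4.05 + 42 @ $3.95 + 133 @ $5.25 = $2,084.60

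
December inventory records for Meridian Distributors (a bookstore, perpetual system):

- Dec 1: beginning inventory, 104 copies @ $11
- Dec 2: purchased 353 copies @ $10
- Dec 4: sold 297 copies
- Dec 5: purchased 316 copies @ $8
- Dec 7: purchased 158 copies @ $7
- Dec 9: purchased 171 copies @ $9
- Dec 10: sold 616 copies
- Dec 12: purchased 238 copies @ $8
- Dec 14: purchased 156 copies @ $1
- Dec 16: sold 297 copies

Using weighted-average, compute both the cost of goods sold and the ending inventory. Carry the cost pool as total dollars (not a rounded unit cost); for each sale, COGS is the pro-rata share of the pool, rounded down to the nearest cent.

COGS = $10,112.14; ending inventory = $1,794.86

After Dec 1: 104 on hand, pool $1,144.00 (≈ $11.0000 each)
After Dec 2: 457 on hand, pool $4,674.00 (≈ $10.2276 each)
Dec 4, sell 297: 297/457 × $4,674.00 → $3,037.58
After Dec 5: 476 on hand, pool $4,164.42 (≈ $8.7488 each)
After Dec 7: 634 on hand, pool $5,270.42 (≈ $8.3130 each)
After Dec 9: 805 on hand, pool $6,809.42 (≈ $8.4589 each)
Dec 10, sell 616: 616/805 × $6,809.42 → $5,210.68
After Dec 12: 427 on hand, pool $3,502.74 (≈ $8.2031 each)
After Dec 14: 583 on hand, pool $3,658.74 (≈ $6.2757 each)
Dec 16, sell 297: 297/583 × $3,658.74 → $1,863.88
Total COGS = $3,037.58 + $5,210.68 + $1,863.88 = $10,112.14
Ending inventory (cost pool remaining) = $1,794.86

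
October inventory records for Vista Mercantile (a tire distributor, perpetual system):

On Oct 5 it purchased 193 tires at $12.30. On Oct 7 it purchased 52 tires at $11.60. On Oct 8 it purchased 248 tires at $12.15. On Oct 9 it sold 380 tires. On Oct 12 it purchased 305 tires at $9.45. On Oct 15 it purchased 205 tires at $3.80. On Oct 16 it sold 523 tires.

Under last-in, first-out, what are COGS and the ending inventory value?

Oct 9, 380 sold [LIFO — newest first]: 248 @ $12.15 + 52 @ $11.60 + 80 @ $12.30 = $4,600.40
Oct 16, 523 sold [LIFO — newest first]: 205 @ $3.80 + 305 @ $9.45 + 13 @ $12.30 = $3,821.15
Total COGS = $4,600.40 + $3,821.15 = $8,421.55
Ending inventory: 100 @ $12.30 = $1,230.00
Check: goods available $9,651.55 = COGS $8,421.55 + ending $1,230.00

COGS = $8,421.55; ending inventory = $1,230.00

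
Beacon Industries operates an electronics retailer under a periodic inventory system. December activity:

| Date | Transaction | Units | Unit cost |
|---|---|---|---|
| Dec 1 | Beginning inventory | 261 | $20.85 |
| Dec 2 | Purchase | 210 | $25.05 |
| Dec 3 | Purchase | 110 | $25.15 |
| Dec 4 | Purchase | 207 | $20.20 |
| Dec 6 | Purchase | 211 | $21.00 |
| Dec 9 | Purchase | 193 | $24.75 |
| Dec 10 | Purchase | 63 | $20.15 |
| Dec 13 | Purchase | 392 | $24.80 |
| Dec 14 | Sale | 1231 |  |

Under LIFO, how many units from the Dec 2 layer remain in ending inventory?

155

Dec 14, 1231 sold [LIFO — newest first]: 392 @ $24.80 + 63 @ $20.15 + 193 @ $24.75 + 211 @ $21.00 + 207 @ $20.20 + 110 @ $25.15 + 55 @ $25.05 = $28,524.45
Ending inventory: 261 @ $20.85 + 155 @ $25.05 = $9,324.60
Check: goods available $37,849.05 = COGS $28,524.45 + ending $9,324.60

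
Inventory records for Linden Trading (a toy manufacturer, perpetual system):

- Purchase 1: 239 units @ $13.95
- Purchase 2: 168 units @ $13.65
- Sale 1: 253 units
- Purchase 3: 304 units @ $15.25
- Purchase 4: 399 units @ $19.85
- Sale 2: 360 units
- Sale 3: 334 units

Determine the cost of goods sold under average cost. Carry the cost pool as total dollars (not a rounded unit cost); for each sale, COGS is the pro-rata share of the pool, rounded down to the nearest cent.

After Purchase 1: 239 on hand, pool $3,334.05 (≈ $13.9500 each)
After Purchase 2: 407 on hand, pool $5,627.25 (≈ $13.8262 each)
Sale 1, sell 253: 253/407 × $5,627.25 → $3,498.02
After Purchase 3: 458 on hand, pool $6,765.23 (≈ $14.7712 each)
After Purchase 4: 857 on hand, pool $14,685.38 (≈ $17.1358 each)
Sale 2, sell 360: 360/857 × $14,685.38 → $6,168.88
Sale 3, sell 334: 334/497 × $8,516.50 → $5,723.36
Total COGS = $3,498.02 + $6,168.88 + $5,723.36 = $15,390.26
Ending inventory (cost pool remaining) = $2,793.14
Check: goods available $18,183.40 = COGS $15,390.26 + ending $2,793.14

COGS = $15,390.26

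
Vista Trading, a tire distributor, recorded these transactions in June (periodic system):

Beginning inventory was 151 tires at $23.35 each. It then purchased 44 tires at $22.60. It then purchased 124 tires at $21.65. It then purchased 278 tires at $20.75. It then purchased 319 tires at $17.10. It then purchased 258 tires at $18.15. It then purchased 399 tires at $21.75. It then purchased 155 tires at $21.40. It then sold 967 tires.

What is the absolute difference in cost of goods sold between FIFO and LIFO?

FIFO COGS: 151 @ $23.35 + 44 @ $22.60 + 124 @ $21.65 + 278 @ $20.75 + 319 @ $17.10 + 51 @ $18.15 = $19,353.90
LIFO COGS: 155 @ $21.40 + 399 @ $21.75 + 258 @ $18.15 + 155 @ $17.10 = $19,328.45
Difference = |$19,353.90 − $19,328.45| = $25.45

$25.45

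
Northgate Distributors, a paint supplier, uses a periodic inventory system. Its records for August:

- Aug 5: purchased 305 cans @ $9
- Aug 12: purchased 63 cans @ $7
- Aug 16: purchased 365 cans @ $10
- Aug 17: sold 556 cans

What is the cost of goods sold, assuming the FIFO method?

COGS = $5,066

Aug 17, 556 sold [FIFO — oldest first]: 305 @ $9 + 63 @ $7 + 188 @ $10 = $5,066
Ending inventory: 177 @ $10 = $1,770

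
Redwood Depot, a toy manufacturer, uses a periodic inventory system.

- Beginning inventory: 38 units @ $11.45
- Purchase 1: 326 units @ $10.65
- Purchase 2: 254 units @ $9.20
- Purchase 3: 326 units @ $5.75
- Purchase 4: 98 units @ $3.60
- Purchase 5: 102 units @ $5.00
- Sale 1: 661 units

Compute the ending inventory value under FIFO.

Ending inventory = $2,490.05

Sale 1 (661) [FIFO — oldest first]: 38 @ $11.45 + 326 @ $10.65 + 254 @ $9.20 + 43 @ $5.75 = $6,491.05
Ending inventory: 283 @ $5.75 + 98 @ $3.60 + 102 @ $5.00 = $2,490.05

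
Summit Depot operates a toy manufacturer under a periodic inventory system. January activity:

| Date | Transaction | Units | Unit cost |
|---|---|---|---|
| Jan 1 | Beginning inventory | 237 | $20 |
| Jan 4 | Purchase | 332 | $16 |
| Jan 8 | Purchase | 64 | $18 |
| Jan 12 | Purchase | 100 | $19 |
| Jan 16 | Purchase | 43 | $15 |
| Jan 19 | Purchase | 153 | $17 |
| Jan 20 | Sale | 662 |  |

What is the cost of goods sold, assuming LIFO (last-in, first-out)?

COGS = $11,130

Jan 20, 662 sold [LIFO — newest first]: 153 @ $17 + 43 @ $15 + 100 @ $19 + 64 @ $18 + 302 @ $16 = $11,130
Ending inventory: 237 @ $20 + 30 @ $16 = $5,220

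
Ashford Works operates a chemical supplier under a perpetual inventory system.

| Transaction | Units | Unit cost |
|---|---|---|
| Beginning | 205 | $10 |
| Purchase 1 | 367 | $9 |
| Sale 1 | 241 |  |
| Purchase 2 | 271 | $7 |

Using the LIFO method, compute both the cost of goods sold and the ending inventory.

COGS = $2,169; ending inventory = $5,081

Sale 1 (241) [LIFO — newest first]: 241 @ $9 = $2,169
Ending inventory: 205 @ $10 + 126 @ $9 + 271 @ $7 = $5,081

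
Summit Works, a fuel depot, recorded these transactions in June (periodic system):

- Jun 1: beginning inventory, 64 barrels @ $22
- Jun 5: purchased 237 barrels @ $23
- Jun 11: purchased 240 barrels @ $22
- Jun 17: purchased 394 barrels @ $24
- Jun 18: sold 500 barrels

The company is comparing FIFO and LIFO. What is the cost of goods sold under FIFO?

COGS = $11,237

FIFO COGS: 64 @ $22 + 237 @ $23 + 199 @ $22 = $11,237
LIFO COGS: 394 @ $24 + 106 @ $22 = $11,788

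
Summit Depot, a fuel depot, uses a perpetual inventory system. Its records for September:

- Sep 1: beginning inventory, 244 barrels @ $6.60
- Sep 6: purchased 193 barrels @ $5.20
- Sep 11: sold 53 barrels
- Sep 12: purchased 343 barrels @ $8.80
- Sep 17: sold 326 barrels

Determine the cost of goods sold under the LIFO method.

Sep 11, 53 sold [LIFO — newest first]: 53 @ $5.20 = $275.60
Sep 17, 326 sold [LIFO — newest first]: 326 @ $8.80 = $2,868.80
Total COGS = $275.60 + $2,868.80 = $3,144.40
Ending inventory: 244 @ $6.60 + 140 @ $5.20 + 17 @ $8.80 = $2,488.00

COGS = $3,144.40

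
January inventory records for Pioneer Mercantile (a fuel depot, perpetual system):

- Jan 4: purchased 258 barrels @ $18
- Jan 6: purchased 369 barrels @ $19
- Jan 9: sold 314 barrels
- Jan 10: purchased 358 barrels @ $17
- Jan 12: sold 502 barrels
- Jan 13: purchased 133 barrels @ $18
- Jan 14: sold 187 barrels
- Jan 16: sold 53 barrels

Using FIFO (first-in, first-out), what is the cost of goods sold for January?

Jan 9, 314 sold [FIFO — oldest first]: 258 @ $18 + 56 @ $19 = $5,708
Jan 12, 502 sold [FIFO — oldest first]: 313 @ $19 + 189 @ $17 = $9,160
Jan 14, 187 sold [FIFO — oldest first]: 169 @ $17 + 18 @ $18 = $3,197
Jan 16, 53 sold [FIFO — oldest first]: 53 @ $18 = $954
Total COGS = $5,708 + $9,160 + $3,197 + $954 = $19,019
Ending inventory: 62 @ $18 = $1,116

COGS = $19,019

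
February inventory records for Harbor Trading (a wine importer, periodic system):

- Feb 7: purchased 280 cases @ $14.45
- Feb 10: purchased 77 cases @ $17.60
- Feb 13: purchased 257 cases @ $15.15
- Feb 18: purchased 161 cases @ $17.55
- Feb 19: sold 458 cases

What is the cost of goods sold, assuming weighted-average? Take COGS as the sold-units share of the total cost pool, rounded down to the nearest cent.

Feb 19, sell 458: 458/775 × $12,120.30 → $7,162.70
Ending inventory (cost pool remaining) = $4,957.60
Check: goods available $12,120.30 = COGS $7,162.70 + ending $4,957.60

COGS = $7,162.70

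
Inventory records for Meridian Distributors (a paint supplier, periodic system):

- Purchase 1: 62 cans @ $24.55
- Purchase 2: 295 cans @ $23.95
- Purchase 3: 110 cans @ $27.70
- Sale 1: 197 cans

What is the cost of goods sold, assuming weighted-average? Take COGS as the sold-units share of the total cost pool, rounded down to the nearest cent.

Sale 1, sell 197: 197/467 × $11,634.35 → $4,907.85
Ending inventory (cost pool remaining) = $6,726.50
Check: goods available $11,634.35 = COGS $4,907.85 + ending $6,726.50

COGS = $4,907.85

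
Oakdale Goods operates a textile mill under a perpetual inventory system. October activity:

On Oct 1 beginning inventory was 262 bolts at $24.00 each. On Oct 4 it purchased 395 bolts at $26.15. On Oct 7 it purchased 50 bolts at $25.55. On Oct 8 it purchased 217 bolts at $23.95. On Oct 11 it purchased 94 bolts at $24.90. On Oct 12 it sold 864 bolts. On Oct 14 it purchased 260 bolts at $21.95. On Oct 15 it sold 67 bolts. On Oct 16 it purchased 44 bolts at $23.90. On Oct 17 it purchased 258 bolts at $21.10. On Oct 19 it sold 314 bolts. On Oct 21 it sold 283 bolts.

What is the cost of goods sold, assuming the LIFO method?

Oct 12, 864 sold [LIFO — newest first]: 94 @ $24.90 + 217 @ $23.95 + 50 @ $25.55 + 395 @ $26.15 + 108 @ $24.00 = $21,736.50
Oct 15, 67 sold [LIFO — newest first]: 67 @ $21.95 = $1,470.65
Oct 19, 314 sold [LIFO — newest first]: 258 @ $21.10 + 44 @ $23.90 + 12 @ $21.95 = $6,758.80
Oct 21, 283 sold [LIFO — newest first]: 181 @ $21.95 + 102 @ $24.00 = $6,420.95
Total COGS = $21,736.50 + $1,470.65 + $6,758.80 + $6,420.95 = $36,386.90
Ending inventory: 52 @ $24.00 = $1,248.00
Check: goods available $37,634.90 = COGS $36,386.90 + ending $1,248.00

COGS = $36,386.90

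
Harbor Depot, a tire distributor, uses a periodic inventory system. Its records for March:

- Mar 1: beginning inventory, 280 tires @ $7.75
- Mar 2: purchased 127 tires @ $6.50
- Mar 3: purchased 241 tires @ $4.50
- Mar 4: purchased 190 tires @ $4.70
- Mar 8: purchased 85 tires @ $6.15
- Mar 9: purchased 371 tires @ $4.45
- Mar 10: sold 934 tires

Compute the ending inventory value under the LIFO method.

Ending inventory = $2,690.00

Mar 10, 934 sold [LIFO — newest first]: 371 @ $4.45 + 85 @ $6.15 + 190 @ $4.70 + 241 @ $4.50 + 47 @ $6.50 = $4,456.70
Ending inventory: 280 @ $7.75 + 80 @ $6.50 = $2,690.00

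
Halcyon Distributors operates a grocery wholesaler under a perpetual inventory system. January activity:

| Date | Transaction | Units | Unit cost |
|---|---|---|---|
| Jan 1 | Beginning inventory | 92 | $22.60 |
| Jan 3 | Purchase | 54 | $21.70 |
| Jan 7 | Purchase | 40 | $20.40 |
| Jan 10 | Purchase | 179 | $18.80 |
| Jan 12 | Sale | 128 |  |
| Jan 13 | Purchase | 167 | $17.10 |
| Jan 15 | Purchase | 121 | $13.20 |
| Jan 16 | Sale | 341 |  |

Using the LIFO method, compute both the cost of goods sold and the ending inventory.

Jan 12, 128 sold [LIFO — newest first]: 128 @ $18.80 = $2,406.40
Jan 16, 341 sold [LIFO — newest first]: 121 @ $13.20 + 167 @ $17.10 + 51 @ $18.80 + 2 @ $20.40 = $5,452.50
Total COGS = $2,406.40 + $5,452.50 = $7,858.90
Ending inventory: 92 @ $22.60 + 54 @ $21.70 + 38 @ $20.40 = $4,026.20

COGS = $7,858.90; ending inventory = $4,026.20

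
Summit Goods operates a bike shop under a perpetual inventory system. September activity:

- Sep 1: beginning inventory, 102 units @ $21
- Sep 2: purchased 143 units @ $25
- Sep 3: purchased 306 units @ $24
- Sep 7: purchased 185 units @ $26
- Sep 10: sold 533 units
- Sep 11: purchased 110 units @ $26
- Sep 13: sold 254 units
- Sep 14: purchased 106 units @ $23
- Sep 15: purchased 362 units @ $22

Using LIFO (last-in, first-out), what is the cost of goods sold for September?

COGS = $19,492

Sep 10, 533 sold [LIFO — newest first]: 185 @ $26 + 306 @ $24 + 42 @ $25 = $13,204
Sep 13, 254 sold [LIFO — newest first]: 110 @ $26 + 101 @ $25 + 43 @ $21 = $6,288
Total COGS = $13,204 + $6,288 = $19,492
Ending inventory: 59 @ $21 + 106 @ $23 + 362 @ $22 = $11,641
Check: goods available $31,133 = COGS $19,492 + ending $11,641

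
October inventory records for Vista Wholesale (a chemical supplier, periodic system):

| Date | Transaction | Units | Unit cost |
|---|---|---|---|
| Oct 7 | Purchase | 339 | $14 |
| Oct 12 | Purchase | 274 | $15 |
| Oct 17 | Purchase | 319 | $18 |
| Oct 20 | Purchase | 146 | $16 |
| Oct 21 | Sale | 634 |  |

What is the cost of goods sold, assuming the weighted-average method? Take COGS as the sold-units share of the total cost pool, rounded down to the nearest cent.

COGS = $9,959.32

Oct 21, sell 634: 634/1078 × $16,934.00 → $9,959.32
Ending inventory (cost pool remaining) = $6,974.68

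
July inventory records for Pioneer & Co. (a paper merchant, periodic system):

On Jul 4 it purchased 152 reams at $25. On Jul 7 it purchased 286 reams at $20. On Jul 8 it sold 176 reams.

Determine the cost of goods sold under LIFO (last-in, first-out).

Jul 8, 176 sold [LIFO — newest first]: 176 @ $20 = $3,520
Ending inventory: 152 @ $25 + 110 @ $20 = $6,000

COGS = $3,520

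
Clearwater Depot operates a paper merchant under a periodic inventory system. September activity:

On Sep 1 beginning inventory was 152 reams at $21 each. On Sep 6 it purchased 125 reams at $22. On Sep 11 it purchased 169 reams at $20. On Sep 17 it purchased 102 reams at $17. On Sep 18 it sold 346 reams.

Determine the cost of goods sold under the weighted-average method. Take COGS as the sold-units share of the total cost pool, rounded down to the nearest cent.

COGS = $6,980.61

Sep 18, sell 346: 346/548 × $11,056.00 → $6,980.61
Ending inventory (cost pool remaining) = $4,075.39
Check: goods available $11,056.00 = COGS $6,980.61 + ending $4,075.39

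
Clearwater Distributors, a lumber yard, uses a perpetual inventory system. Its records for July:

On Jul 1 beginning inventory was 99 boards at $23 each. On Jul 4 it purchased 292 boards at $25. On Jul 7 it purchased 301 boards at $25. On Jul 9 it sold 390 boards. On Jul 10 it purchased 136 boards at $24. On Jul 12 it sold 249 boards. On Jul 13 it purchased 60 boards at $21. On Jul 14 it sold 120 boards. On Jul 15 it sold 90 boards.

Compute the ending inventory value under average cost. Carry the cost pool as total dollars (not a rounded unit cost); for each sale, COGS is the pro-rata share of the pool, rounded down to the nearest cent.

After Jul 1: 99 on hand, pool $2,277.00 (≈ $23.0000 each)
After Jul 4: 391 on hand, pool $9,577.00 (≈ $24.4936 each)
After Jul 7: 692 on hand, pool $17,102.00 (≈ $24.7139 each)
Jul 9, sell 390: 390/692 × $17,102.00 → $9,638.41
After Jul 10: 438 on hand, pool $10,727.59 (≈ $24.4922 each)
Jul 12, sell 249: 249/438 × $10,727.59 → $6,098.56
After Jul 13: 249 on hand, pool $5,889.03 (≈ $23.6507 each)
Jul 14, sell 120: 120/249 × $5,889.03 → $2,838.08
Jul 15, sell 90: 90/129 × $3,050.95 → $2,128.56
Total COGS = $9,638.41 + $6,098.56 + $2,838.08 + $2,128.56 = $20,703.61
Ending inventory (cost pool remaining) = $922.39

Ending inventory = $922.39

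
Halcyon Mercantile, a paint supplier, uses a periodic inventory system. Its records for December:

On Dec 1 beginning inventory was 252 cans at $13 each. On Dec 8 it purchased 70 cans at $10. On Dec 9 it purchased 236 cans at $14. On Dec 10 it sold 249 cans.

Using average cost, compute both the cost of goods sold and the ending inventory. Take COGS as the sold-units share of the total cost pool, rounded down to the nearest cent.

COGS = $3,248.60; ending inventory = $4,031.40

Dec 10, sell 249: 249/558 × $7,280.00 → $3,248.60
Ending inventory (cost pool remaining) = $4,031.40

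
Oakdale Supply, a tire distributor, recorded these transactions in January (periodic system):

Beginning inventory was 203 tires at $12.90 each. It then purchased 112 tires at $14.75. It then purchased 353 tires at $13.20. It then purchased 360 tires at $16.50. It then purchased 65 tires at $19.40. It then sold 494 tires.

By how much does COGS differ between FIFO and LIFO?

FIFO COGS: 203 @ $12.90 + 112 @ $14.75 + 179 @ $13.20 = $6,633.50
LIFO COGS: 65 @ $19.40 + 360 @ $16.50 + 69 @ $13.20 = $8,111.80
Difference = |$6,633.50 − $8,111.80| = $1,478.30

$1,478.30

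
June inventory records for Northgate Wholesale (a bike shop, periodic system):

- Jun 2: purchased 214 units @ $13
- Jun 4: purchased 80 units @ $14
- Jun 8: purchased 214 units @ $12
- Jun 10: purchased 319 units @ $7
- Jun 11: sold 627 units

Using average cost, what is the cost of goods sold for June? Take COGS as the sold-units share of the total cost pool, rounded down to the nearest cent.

Jun 11, sell 627: 627/827 × $8,703.00 → $6,598.28
Ending inventory (cost pool remaining) = $2,104.72
Check: goods available $8,703.00 = COGS $6,598.28 + ending $2,104.72

COGS = $6,598.28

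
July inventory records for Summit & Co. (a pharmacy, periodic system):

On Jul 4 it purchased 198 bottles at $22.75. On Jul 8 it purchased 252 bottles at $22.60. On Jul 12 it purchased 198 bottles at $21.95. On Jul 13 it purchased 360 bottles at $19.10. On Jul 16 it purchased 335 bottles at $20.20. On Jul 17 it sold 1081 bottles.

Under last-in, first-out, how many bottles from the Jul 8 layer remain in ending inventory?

Jul 17, 1081 sold [LIFO — newest first]: 335 @ $20.20 + 360 @ $19.10 + 198 @ $21.95 + 188 @ $22.60 = $22,237.90
Ending inventory: 198 @ $22.75 + 64 @ $22.60 = $5,950.90
Check: goods available $28,188.80 = COGS $22,237.90 + ending $5,950.90

64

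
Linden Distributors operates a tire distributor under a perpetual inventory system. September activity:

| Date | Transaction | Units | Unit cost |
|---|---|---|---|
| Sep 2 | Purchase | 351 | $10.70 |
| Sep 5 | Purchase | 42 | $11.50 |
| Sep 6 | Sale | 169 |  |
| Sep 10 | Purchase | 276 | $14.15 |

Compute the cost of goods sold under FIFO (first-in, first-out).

Sep 6, 169 sold [FIFO — oldest first]: 169 @ $10.70 = $1,808.30
Ending inventory: 182 @ $10.70 + 42 @ $11.50 + 276 @ $14.15 = $6,335.80

COGS = $1,808.30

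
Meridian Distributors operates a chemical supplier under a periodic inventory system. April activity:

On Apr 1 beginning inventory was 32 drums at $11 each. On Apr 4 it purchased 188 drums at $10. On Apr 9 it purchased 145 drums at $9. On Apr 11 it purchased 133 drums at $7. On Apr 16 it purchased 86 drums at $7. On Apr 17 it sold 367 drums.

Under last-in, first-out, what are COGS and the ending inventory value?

COGS = $2,868; ending inventory = $2,202

Apr 17, 367 sold [LIFO — newest first]: 86 @ $7 + 133 @ $7 + 145 @ $9 + 3 @ $10 = $2,868
Ending inventory: 32 @ $11 + 185 @ $10 = $2,202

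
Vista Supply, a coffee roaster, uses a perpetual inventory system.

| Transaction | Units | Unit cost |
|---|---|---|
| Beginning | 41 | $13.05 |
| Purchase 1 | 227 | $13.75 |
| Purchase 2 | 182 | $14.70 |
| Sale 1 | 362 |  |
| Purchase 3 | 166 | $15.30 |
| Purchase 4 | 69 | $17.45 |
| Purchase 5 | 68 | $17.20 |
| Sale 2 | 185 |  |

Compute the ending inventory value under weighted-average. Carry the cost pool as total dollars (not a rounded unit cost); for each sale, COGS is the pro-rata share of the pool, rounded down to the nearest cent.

Ending inventory = $3,241.03

After Beginning: 41 on hand, pool $535.05 (≈ $13.0500 each)
After Purchase 1: 268 on hand, pool $3,656.30 (≈ $13.6429 each)
After Purchase 2: 450 on hand, pool $6,331.70 (≈ $14.0704 each)
Sale 1, sell 362: 362/450 × $6,331.70 → $5,093.50
After Purchase 3: 254 on hand, pool $3,778.00 (≈ $14.8740 each)
After Purchase 4: 323 on hand, pool $4,982.05 (≈ $15.4243 each)
After Purchase 5: 391 on hand, pool $6,151.65 (≈ $15.7331 each)
Sale 2, sell 185: 185/391 × $6,151.65 → $2,910.62
Total COGS = $5,093.50 + $2,910.62 = $8,004.12
Ending inventory (cost pool remaining) = $3,241.03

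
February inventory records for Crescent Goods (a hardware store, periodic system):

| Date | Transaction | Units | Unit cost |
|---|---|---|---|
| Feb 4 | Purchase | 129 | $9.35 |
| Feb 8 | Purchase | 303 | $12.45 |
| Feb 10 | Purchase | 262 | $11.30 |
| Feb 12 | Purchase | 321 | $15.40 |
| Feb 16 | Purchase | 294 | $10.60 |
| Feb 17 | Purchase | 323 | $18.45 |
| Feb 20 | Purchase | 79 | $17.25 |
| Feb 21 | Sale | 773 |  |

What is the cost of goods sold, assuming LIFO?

COGS = $11,624.30

Feb 21, 773 sold [LIFO — newest first]: 79 @ $17.25 + 323 @ $18.45 + 294 @ $10.60 + 77 @ $15.40 = $11,624.30
Ending inventory: 129 @ $9.35 + 303 @ $12.45 + 262 @ $11.30 + 244 @ $15.40 = $11,696.70
Check: goods available $23,321.00 = COGS $11,624.30 + ending $11,696.70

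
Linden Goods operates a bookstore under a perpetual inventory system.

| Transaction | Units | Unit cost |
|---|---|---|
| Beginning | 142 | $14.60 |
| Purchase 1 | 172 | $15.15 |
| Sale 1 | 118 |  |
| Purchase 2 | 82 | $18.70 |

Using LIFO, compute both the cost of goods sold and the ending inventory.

Sale 1 (118) [LIFO — newest first]: 118 @ $15.15 = $1,787.70
Ending inventory: 142 @ $14.60 + 54 @ $15.15 + 82 @ $18.70 = $4,424.70

COGS = $1,787.70; ending inventory = $4,424.70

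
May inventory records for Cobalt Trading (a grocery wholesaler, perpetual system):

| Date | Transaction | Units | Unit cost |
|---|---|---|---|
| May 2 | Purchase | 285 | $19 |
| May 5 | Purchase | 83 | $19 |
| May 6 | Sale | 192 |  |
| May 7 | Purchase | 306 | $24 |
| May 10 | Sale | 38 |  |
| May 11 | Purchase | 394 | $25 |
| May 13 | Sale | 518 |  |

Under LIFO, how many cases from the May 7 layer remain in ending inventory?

May 6, 192 sold [LIFO — newest first]: 83 @ $19 + 109 @ $19 = $3,648
May 10, 38 sold [LIFO — newest first]: 38 @ $24 = $912
May 13, 518 sold [LIFO — newest first]: 394 @ $25 + 124 @ $24 = $12,826
Total COGS = $3,648 + $912 + $12,826 = $17,386
Ending inventory: 176 @ $19 + 144 @ $24 = $6,800

144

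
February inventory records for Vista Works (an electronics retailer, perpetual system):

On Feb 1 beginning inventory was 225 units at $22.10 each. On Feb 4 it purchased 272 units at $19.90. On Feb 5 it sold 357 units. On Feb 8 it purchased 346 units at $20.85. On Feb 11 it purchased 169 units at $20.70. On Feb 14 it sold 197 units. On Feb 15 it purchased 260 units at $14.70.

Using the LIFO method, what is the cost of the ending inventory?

Feb 5, 357 sold [LIFO — newest first]: 272 @ $19.90 + 85 @ $22.10 = $7,291.30
Feb 14, 197 sold [LIFO — newest first]: 169 @ $20.70 + 28 @ $20.85 = $4,082.10
Total COGS = $7,291.30 + $4,082.10 = $11,373.40
Ending inventory: 140 @ $22.10 + 318 @ $20.85 + 260 @ $14.70 = $13,546.30

Ending inventory = $13,546.30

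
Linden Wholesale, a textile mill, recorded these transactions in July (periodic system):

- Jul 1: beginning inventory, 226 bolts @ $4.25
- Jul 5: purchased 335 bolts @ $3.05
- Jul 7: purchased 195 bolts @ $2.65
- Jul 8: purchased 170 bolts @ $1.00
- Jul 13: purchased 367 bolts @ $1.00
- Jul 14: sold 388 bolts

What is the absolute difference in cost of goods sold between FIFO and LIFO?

$1,066.60

FIFO COGS: 226 @ $4.25 + 162 @ $3.05 = $1,454.60
LIFO COGS: 367 @ $1.00 + 21 @ $1.00 = $388.00
Difference = |$1,454.60 − $388.00| = $1,066.60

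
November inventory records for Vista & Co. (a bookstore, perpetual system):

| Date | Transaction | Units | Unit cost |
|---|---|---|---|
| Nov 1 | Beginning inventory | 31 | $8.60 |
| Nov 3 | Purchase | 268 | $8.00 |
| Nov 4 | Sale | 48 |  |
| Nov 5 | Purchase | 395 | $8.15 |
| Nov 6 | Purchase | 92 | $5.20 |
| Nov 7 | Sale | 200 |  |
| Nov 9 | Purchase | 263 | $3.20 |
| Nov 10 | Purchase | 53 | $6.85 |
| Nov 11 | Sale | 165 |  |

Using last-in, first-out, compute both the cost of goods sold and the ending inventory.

COGS = $2,464.05; ending inventory = $4,848.85

Nov 4, 48 sold [LIFO — newest first]: 48 @ $8.00 = $384.00
Nov 7, 200 sold [LIFO — newest first]: 92 @ $5.20 + 108 @ $8.15 = $1,358.60
Nov 11, 165 sold [LIFO — newest first]: 53 @ $6.85 + 112 @ $3.20 = $721.45
Total COGS = $384.00 + $1,358.60 + $721.45 = $2,464.05
Ending inventory: 31 @ $8.60 + 220 @ $8.00 + 287 @ $8.15 + 151 @ $3.20 = $4,848.85
Check: goods available $7,312.90 = COGS $2,464.05 + ending $4,848.85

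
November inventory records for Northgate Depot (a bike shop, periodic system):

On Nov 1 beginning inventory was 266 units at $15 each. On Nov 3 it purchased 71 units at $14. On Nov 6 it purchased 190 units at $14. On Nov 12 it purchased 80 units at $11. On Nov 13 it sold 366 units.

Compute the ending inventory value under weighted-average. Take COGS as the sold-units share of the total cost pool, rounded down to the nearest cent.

Nov 13, sell 366: 366/607 × $8,524.00 → $5,139.67
Ending inventory (cost pool remaining) = $3,384.33

Ending inventory = $3,384.33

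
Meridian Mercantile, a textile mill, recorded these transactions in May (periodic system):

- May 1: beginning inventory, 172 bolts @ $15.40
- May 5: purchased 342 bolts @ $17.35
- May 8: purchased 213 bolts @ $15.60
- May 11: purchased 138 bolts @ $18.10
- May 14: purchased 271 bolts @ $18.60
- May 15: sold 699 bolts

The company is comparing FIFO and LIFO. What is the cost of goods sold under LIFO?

FIFO COGS: 172 @ $15.40 + 342 @ $17.35 + 185 @ $15.60 = $11,468.50
LIFO COGS: 271 @ $18.60 + 138 @ $18.10 + 213 @ $15.60 + 77 @ $17.35 = $12,197.15

COGS = $12,197.15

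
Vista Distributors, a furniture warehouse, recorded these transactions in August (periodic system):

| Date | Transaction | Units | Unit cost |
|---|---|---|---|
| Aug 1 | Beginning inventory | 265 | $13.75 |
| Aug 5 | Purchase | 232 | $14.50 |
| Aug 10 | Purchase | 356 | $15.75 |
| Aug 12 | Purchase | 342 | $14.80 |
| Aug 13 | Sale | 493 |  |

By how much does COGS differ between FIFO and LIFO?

FIFO COGS: 265 @ $13.75 + 228 @ $14.50 = $6,949.75
LIFO COGS: 342 @ $14.80 + 151 @ $15.75 = $7,439.85
Difference = |$6,949.75 − $7,439.85| = $490.10

$490.10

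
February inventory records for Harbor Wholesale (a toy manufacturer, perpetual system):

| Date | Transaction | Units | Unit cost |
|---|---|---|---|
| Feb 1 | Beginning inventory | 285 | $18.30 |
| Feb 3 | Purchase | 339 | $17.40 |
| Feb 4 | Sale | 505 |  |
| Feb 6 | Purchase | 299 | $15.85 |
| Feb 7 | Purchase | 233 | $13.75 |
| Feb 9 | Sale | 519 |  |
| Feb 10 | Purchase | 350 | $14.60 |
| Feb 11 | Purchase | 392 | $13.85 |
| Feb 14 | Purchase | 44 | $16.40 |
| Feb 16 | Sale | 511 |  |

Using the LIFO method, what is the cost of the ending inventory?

Ending inventory = $6,398.75

Feb 4, 505 sold [LIFO — newest first]: 339 @ $17.40 + 166 @ $18.30 = $8,936.40
Feb 9, 519 sold [LIFO — newest first]: 233 @ $13.75 + 286 @ $15.85 = $7,736.85
Feb 16, 511 sold [LIFO — newest first]: 44 @ $16.40 + 392 @ $13.85 + 75 @ $14.60 = $7,245.80
Total COGS = $8,936.40 + $7,736.85 + $7,245.80 = $23,919.05
Ending inventory: 119 @ $18.30 + 13 @ $15.85 + 275 @ $14.60 = $6,398.75
Check: goods available $30,317.80 = COGS $23,919.05 + ending $6,398.75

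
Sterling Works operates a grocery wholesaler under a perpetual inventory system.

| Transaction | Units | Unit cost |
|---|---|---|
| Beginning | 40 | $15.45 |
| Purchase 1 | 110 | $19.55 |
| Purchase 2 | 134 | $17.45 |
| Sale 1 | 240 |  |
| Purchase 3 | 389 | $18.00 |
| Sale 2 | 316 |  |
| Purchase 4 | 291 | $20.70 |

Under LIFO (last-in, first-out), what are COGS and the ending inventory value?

COGS = $10,098.60; ending inventory = $8,033.90

Sale 1 (240) [LIFO — newest first]: 134 @ $17.45 + 106 @ $19.55 = $4,410.60
Sale 2 (316) [LIFO — newest first]: 316 @ $18.00 = $5,688.00
Total COGS = $4,410.60 + $5,688.00 = $10,098.60
Ending inventory: 40 @ $15.45 + 4 @ $19.55 + 73 @ $18.00 + 291 @ $20.70 = $8,033.90
Check: goods available $18,132.50 = COGS $10,098.60 + ending $8,033.90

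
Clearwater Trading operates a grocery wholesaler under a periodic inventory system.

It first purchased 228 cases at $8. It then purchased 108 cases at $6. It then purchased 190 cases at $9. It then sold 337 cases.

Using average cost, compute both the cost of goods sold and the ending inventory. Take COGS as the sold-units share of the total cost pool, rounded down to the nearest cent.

COGS = $2,679.34; ending inventory = $1,502.66

Sale 1, sell 337: 337/526 × $4,182.00 → $2,679.34
Ending inventory (cost pool remaining) = $1,502.66
Check: goods available $4,182.00 = COGS $2,679.34 + ending $1,502.66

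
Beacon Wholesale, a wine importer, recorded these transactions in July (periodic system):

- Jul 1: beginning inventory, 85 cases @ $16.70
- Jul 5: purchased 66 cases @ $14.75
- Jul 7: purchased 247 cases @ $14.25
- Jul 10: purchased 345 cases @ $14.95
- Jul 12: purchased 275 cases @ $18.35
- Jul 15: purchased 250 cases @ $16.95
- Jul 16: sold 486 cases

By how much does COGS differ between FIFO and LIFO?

$1,339.75

FIFO COGS: 85 @ $16.70 + 66 @ $14.75 + 247 @ $14.25 + 88 @ $14.95 = $7,228.35
LIFO COGS: 250 @ $16.95 + 236 @ $18.35 = $8,568.10
Difference = |$7,228.35 − $8,568.10| = $1,339.75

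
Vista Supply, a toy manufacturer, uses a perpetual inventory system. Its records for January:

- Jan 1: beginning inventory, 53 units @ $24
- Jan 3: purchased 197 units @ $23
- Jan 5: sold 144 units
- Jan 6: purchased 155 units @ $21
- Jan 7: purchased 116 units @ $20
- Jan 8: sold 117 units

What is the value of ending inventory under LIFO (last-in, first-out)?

Jan 5, 144 sold [LIFO — newest first]: 144 @ $23 = $3,312
Jan 8, 117 sold [LIFO — newest first]: 116 @ $20 + 1 @ $21 = $2,341
Total COGS = $3,312 + $2,341 = $5,653
Ending inventory: 53 @ $24 + 53 @ $23 + 154 @ $21 = $5,725
Check: goods available $11,378 = COGS $5,653 + ending $5,725

Ending inventory = $5,725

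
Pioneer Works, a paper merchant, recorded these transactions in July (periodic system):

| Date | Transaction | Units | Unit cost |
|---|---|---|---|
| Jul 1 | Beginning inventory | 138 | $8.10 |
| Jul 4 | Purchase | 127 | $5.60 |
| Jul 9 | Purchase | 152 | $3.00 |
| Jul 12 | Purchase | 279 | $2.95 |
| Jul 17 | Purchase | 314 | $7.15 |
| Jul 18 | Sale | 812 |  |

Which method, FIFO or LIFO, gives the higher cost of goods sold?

FIFO

FIFO COGS: 138 @ $8.10 + 127 @ $5.60 + 152 @ $3.00 + 279 @ $2.95 + 116 @ $7.15 = $3,937.45
LIFO COGS: 314 @ $7.15 + 279 @ $2.95 + 152 @ $3.00 + 67 @ $5.60 = $3,899.35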